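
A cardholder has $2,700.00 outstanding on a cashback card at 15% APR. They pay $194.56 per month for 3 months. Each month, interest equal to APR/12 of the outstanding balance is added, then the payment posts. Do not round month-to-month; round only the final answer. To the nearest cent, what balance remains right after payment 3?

Monthly rate r = 15%/12 = 1.25% = 0.0125.
Each month: B ← B·(1+r) − $194.56.
Month 1: interest $33.75; balance after payment $2,539.19.
Month 2: interest $31.74; balance after payment $2,376.37.
Month 3: interest $29.70; balance after payment $2,211.51.

$2,211.51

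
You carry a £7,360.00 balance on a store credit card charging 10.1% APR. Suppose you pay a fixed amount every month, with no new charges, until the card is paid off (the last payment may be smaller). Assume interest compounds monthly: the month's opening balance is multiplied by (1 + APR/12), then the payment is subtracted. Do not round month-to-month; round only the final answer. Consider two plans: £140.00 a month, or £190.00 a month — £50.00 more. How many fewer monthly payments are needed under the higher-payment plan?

22 fewer payments

Monthly rate r = 10.1%/12 = 0.841667% = 0.00841667.
At £140.00/mo: n = ⌈−ln(1 − rB₀/P)/ln(1+r)⌉ = 70 payments (last £99.18); total interest = total paid − £7,360.00 = £2,399.18.
At £190.00/mo: 48 payments (last £14.78); total interest £1,584.78.
Payments saved = 70 − 48 = 22.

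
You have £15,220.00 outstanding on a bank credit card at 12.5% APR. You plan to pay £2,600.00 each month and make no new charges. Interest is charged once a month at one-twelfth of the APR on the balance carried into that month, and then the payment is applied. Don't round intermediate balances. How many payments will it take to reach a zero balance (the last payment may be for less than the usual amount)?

7 months

Monthly rate r = 12.5%/12 = 1.04167% = 0.0104167.
Recurrence: B ← B·(1+r) − £2,600.00.
Month 1: interest £158.54; balance after payment £12,778.54.
Month 2: interest £133.11; balance after payment £10,311.65.
Closed form: n = −ln(1 − rB₀/P)/ln(1+r) = −ln(0.93902)/ln(1.01042) ≈ 6.071, so the balance reaches zero during payment 7.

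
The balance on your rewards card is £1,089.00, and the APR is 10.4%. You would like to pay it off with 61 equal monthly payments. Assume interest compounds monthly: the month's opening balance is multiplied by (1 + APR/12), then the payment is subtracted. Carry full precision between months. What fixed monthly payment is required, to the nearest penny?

Monthly rate r = 10.4%/12 = 0.866667% = 0.00866667.
Level-payment amortization: P = B₀·r / (1 − (1+r)^(−n)) = 1089.00·0.00866667 / (1 − 1.00867^(−61)).
Denominator 1 − (1+r)^(−61) = 0.409265693.
P = 9.438 / 0.409265693 ≈ 23.06.

£23.06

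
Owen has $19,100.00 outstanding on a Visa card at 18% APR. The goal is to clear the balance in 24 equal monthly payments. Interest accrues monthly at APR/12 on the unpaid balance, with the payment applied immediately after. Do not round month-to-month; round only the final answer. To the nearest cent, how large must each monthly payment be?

$953.55

Monthly rate r = 18%/12 = 1.5% = 0.015.
Level-payment amortization: P = B₀·r / (1 − (1+r)^(−n)) = 19100.00·0.015 / (1 − 1.015^(−24)).
Denominator 1 − (1+r)^(−24) = 0.30045608.
P = 286.5 / 0.30045608 ≈ 953.55.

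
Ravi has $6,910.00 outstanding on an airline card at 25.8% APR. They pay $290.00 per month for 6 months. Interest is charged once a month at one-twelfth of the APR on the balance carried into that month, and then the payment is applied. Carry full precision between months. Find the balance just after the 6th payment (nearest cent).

Monthly rate r = 25.8%/12 = 2.15% = 0.0215.
Each month: B ← B·(1+r) − $290.00.
Month 1: interest $148.57; balance after payment $6,768.56.
Month 2: interest $145.52; balance after payment $6,624.09.
Month 3: interest $142.42; balance after payment $6,476.51.
Month 4: interest $139.24; balance after payment $6,325.75.
Month 5: interest $136.00; balance after payment $6,171.76.
Month 6: interest $132.69; balance after payment $6,014.45.

$6,014.45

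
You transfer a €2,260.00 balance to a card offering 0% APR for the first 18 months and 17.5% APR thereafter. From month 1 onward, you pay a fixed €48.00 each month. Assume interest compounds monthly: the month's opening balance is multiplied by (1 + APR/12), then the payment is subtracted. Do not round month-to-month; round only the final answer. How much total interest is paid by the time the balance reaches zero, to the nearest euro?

Promo months 1–18 at r₀ = 0%/12 = 0; months 19+ at r₁ = 17.5%/12 = 0.0145833.
After month 18 (no interest yet): B = €2,260.00 − 18·€48.00 = €1,396.00.
Then at r₁ with €48.00/mo: n₂ = −ln(1 − r₁·B/P)/ln(1+r₁) ≈ 38.12 → 39 more payments.
Total paid = 56·€48.00 + €5.71 = €2,693.71; interest = €2,693.71 − €2,260.00 = €433.71.

€434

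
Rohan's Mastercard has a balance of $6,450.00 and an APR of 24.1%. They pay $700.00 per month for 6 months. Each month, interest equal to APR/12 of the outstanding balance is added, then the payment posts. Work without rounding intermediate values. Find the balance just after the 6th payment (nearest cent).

Monthly rate r = 24.1%/12 = 2.00833% = 0.0200833.
Each month: B ← B·(1+r) − $700.00.
Month 1: interest $129.54; balance after payment $5,879.54.
Month 2: interest $118.08; balance after payment $5,297.62.
Month 3: interest $106.39; balance after payment $4,704.01.
Month 4: interest $94.47; balance after payment $4,098.48.
Month 5: interest $82.31; balance after payment $3,480.80.
Month 6: interest $69.91; balance after payment $2,850.70.

$2,850.70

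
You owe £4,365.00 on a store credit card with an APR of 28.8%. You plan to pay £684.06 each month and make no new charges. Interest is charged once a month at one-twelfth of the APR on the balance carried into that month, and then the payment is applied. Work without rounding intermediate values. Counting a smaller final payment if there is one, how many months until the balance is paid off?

Monthly rate r = 28.8%/12 = 2.4% = 0.024.
Recurrence: B ← B·(1+r) − £684.06.
Month 1: interest £104.76; balance after payment £3,785.70.
Month 2: interest £90.86; balance after payment £3,192.50.
Closed form: n = −ln(1 − rB₀/P)/ln(1+r) = −ln(0.84686)/ln(1.024) ≈ 7.009, so the balance reaches zero during payment 8.

8 payments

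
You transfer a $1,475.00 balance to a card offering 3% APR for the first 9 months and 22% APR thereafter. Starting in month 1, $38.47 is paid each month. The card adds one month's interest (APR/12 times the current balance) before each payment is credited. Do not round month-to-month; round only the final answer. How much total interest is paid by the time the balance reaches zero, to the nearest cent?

$572.75

Promo months 1–9 at r₀ = 3%/12 = 0.0025; months 10+ at r₁ = 22%/12 = 0.0183333.
After month 9: iterate B ← B·(1+r₀) − $38.47 for 9 months → $1,158.81.
Then at r₁ with $38.47/mo: n₂ = −ln(1 − r₁·B/P)/ln(1+r₁) ≈ 44.23 → 45 more payments.
Total paid = 53·$38.47 + $8.84 = $2,047.75; interest = $2,047.75 − $1,475.00 = $572.75.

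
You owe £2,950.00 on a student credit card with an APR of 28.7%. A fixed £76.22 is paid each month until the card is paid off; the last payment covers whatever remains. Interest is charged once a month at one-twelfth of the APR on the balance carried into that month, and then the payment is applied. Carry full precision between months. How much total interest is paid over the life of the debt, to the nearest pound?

£5,432

Monthly rate r = 28.7%/12 = 2.39167% = 0.0239167.
Payoff takes n = ⌈−ln(1 − rB₀/P)/ln(1+r)⌉ = ⌈109.971⌉ = 110 payments; the last is £74.00.
Total paid = 109·£76.22 + £74.00 = £8,381.98.
Total interest = total paid − principal = £8,381.98 − £2,950.00 = £5,431.98.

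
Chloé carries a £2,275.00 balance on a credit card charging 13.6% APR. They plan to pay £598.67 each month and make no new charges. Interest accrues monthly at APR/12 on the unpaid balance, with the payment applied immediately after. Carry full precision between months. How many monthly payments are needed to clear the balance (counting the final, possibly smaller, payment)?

Monthly rate r = 13.6%/12 = 1.13333% = 0.0113333.
Recurrence: B ← B·(1+r) − £598.67.
Month 1: interest £25.78; balance after payment £1,702.11.
Month 2: interest £19.29; balance after payment £1,122.73.
Month 3: interest £12.72; balance after payment £536.79.
Month 4: interest £6.08; balance after payment £0.00.

4 payments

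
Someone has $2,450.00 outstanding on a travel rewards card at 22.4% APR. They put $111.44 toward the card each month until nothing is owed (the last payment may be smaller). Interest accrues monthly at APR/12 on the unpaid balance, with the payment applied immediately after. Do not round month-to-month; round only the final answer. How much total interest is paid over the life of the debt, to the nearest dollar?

$733

Monthly rate r = 22.4%/12 = 1.86667% = 0.0186667.
Payoff takes n = ⌈−ln(1 − rB₀/P)/ln(1+r)⌉ = ⌈28.564⌉ = 29 payments; the last is $63.15.
Total paid = 28·$111.44 + $63.15 = $3,183.47.
Total interest = total paid − principal = $3,183.47 − $2,450.00 = $733.47.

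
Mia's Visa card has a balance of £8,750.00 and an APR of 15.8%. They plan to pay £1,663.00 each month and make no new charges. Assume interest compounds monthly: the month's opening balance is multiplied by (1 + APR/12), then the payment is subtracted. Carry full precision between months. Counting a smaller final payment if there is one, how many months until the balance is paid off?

Monthly rate r = 15.8%/12 = 1.31667% = 0.0131667.
Recurrence: B ← B·(1+r) − £1,663.00.
Month 1: interest £115.21; balance after payment £7,202.21.
Month 2: interest £94.83; balance after payment £5,634.04.
Month 3: interest £74.18; balance after payment £4,045.22.
Month 4: interest £53.26; balance after payment £2,435.48.
Month 5: interest £32.07; balance after payment £804.55.
Month 6: interest £10.59; balance after payment £0.00.

6 payments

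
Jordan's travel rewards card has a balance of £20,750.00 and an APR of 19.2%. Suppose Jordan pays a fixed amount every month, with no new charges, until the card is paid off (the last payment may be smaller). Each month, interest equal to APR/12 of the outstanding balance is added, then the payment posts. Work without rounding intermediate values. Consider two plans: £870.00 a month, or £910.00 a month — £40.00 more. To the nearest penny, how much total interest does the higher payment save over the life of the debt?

£322.82

Monthly rate r = 19.2%/12 = 1.6% = 0.016.
At £870.00/mo: n = ⌈−ln(1 − rB₀/P)/ln(1+r)⌉ = 31 payments (last £244.42); total interest = total paid − £20,750.00 = £5,594.42.
At £910.00/mo: 29 payments (last £541.60); total interest £5,271.60.
Interest saved = £5,594.42 − £5,271.60 = £322.82.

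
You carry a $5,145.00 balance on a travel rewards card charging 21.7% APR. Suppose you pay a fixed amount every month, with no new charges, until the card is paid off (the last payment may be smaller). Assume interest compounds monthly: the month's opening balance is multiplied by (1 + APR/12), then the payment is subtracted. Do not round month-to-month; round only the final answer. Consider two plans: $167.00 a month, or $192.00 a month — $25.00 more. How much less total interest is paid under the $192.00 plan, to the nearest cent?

Monthly rate r = 21.7%/12 = 1.80833% = 0.0180833.
At $167.00/mo: n = ⌈−ln(1 − rB₀/P)/ln(1+r)⌉ = 46 payments (last $74.66); total interest = total paid − $5,145.00 = $2,444.66.
At $192.00/mo: 37 payments (last $188.40); total interest $1,955.40.
Interest saved = $2,444.66 − $1,955.40 = $489.26.

$489.26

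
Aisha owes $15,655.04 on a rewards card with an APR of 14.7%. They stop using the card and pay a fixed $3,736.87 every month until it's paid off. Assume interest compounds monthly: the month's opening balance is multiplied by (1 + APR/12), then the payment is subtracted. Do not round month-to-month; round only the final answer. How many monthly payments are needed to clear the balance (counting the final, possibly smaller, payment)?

Monthly rate r = 14.7%/12 = 1.225% = 0.01225.
Recurrence: B ← B·(1+r) − $3,736.87.
Month 1: interest $191.77; balance after payment $12,109.94.
Month 2: interest $148.35; balance after payment $8,521.42.
Month 3: interest $104.39; balance after payment $4,888.94.
Month 4: interest $59.89; balance after payment $1,211.96.
Month 5: interest $14.85; balance after payment $0.00.

5 payments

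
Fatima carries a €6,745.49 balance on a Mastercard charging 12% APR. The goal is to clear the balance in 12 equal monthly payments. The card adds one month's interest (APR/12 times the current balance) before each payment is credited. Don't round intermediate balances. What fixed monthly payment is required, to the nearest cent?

Monthly rate r = 12%/12 = 1% = 0.01.
Level-payment amortization: P = B₀·r / (1 − (1+r)^(−n)) = 6745.49·0.01 / (1 − 1.01^(−12)).
Denominator 1 − (1+r)^(−12) = 0.112550775.
P = 67.4549 / 0.112550775 ≈ 599.33.

€599.33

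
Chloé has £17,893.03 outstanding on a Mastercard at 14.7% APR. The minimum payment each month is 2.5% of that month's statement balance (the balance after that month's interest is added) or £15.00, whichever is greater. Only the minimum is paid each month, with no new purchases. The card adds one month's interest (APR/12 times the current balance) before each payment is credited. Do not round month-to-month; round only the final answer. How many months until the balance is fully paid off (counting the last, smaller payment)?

Monthly rate r = 14.7%/12 = 1.225% = 0.01225.
While 2.5% of the post-interest balance exceeds £15.00, each month B ← (B·(1+r))·(1 − 0.025), i.e. B shrinks by the factor (1+r)·0.975 = 0.98694.
This holds for months 1–260. Entering month 261 the balance is £587.09; 2.5% of the post-interest balance is now below £15.00, so the flat £15.00 minimum applies from here.
From month 261 a fixed £15.00 at rate r clears £587.09 in 54 more payments. Total: 260 + 54 = 314 months.

314 months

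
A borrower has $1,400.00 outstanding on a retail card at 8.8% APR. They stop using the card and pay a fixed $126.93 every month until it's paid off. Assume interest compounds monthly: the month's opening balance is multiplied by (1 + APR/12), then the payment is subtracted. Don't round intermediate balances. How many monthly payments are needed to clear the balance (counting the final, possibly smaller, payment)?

12 months

Monthly rate r = 8.8%/12 = 0.733333% = 0.00733333.
Recurrence: B ← B·(1+r) − $126.93.
Month 1: interest $10.27; balance after payment $1,283.34.
Month 2: interest $9.41; balance after payment $1,165.82.
Closed form: n = −ln(1 − rB₀/P)/ln(1+r) = −ln(0.91912)/ln(1.00733) ≈ 11.544, so the balance reaches zero during payment 12.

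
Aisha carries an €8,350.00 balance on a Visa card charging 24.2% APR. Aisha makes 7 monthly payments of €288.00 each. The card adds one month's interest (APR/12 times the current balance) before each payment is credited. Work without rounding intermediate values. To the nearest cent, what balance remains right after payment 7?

Monthly rate r = 24.2%/12 = 2.01667% = 0.0201667.
Each month: B ← B·(1+r) − €288.00.
Month 1: interest €168.39; balance after payment €8,230.39.
Month 2: interest €165.98; balance after payment €8,108.37.
Month 3: interest €163.52; balance after payment €7,983.89.
Month 4: interest €161.01; balance after payment €7,856.90.
Month 5: interest €158.45; balance after payment €7,727.35.
Month 6: interest €155.83; balance after payment €7,595.18.
Month 7: interest €153.17; balance after payment €7,460.35.

€7,460.35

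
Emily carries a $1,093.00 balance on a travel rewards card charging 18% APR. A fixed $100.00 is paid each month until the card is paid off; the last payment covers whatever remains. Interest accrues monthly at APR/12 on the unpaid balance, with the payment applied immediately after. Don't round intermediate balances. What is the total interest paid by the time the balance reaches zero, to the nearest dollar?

Monthly rate r = 18%/12 = 1.5% = 0.015.
Payoff takes n = ⌈−ln(1 − rB₀/P)/ln(1+r)⌉ = ⌈12.027⌉ = 13 payments; the last is $2.73.
Total paid = 12·$100.00 + $2.73 = $1,202.73.
Total interest = total paid − principal = $1,202.73 − $1,093.00 = $109.73.

$110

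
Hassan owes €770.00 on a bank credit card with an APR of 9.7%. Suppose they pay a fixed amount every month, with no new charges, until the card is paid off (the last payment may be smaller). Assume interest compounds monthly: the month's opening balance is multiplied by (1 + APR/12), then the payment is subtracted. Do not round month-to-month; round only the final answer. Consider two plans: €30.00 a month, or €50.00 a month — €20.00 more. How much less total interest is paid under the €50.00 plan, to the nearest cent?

€40.80

Monthly rate r = 9.7%/12 = 0.808333% = 0.00808333.
At €30.00/mo: n = ⌈−ln(1 − rB₀/P)/ln(1+r)⌉ = 29 payments (last €26.49); total interest = total paid − €770.00 = €96.49.
At €50.00/mo: 17 payments (last €25.69); total interest €55.69.
Interest saved = €96.49 − €55.69 = €40.80.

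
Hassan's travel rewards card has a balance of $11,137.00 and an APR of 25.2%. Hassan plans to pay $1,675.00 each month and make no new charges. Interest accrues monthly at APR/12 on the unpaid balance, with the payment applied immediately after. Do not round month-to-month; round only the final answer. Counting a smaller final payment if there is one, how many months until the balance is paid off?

Monthly rate r = 25.2%/12 = 2.1% = 0.021.
Recurrence: B ← B·(1+r) − $1,675.00.
Month 1: interest $233.88; balance after payment $9,695.88.
Month 2: interest $203.61; balance after payment $8,224.49.
Closed form: n = −ln(1 − rB₀/P)/ln(1+r) = −ln(0.86037)/ln(1.021) ≈ 7.236, so the balance reaches zero during payment 8.

8 months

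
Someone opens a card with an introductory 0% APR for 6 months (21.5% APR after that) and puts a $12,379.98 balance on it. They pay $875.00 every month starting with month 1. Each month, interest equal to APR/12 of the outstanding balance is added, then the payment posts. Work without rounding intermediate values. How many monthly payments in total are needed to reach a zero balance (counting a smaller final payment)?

15 months

Promo months 1–6 at r₀ = 0%/12 = 0; months 7+ at r₁ = 21.5%/12 = 0.0179167.
After month 6 (no interest yet): B = $12,379.98 − 6·$875.00 = $7,129.98.
Then at r₁ with $875.00/mo: n₂ = −ln(1 − r₁·B/P)/ln(1+r₁) ≈ 8.89 → 9 more payments.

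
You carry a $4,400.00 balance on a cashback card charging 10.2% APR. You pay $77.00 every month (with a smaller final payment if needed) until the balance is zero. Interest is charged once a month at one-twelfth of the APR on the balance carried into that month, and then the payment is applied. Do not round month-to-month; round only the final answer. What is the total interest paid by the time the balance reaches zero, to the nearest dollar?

$1,650

Monthly rate r = 10.2%/12 = 0.85% = 0.0085.
Payoff takes n = ⌈−ln(1 − rB₀/P)/ln(1+r)⌉ = ⌈78.565⌉ = 79 payments; the last is $43.55.
Total paid = 78·$77.00 + $43.55 = $6,049.55.
Total interest = total paid − principal = $6,049.55 − $4,400.00 = $1,649.55.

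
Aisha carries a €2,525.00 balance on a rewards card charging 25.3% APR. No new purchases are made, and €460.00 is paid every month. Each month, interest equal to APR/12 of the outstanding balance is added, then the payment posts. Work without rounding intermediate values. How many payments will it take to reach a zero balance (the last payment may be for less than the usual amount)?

6 months

Monthly rate r = 25.3%/12 = 2.10833% = 0.0210833.
Recurrence: B ← B·(1+r) − €460.00.
Month 1: interest €53.24; balance after payment €2,118.24.
Month 2: interest €44.66; balance after payment €1,702.89.
Month 3: interest €35.90; balance after payment €1,278.80.
Month 4: interest €26.96; balance after payment €845.76.
Month 5: interest €17.83; balance after payment €403.59.
Month 6: interest €8.51; balance after payment €0.00.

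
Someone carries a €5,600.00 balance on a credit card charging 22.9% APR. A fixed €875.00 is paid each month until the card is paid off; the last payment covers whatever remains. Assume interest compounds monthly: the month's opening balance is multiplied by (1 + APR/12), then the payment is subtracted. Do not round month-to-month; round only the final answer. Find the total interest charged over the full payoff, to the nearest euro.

€430

Monthly rate r = 22.9%/12 = 1.90833% = 0.0190833.
Payoff takes n = ⌈−ln(1 − rB₀/P)/ln(1+r)⌉ = ⌈6.891⌉ = 7 payments; the last is €780.26.
Total paid = 6·€875.00 + €780.26 = €6,030.26.
Total interest = total paid − principal = €6,030.26 − €5,600.00 = €430.26.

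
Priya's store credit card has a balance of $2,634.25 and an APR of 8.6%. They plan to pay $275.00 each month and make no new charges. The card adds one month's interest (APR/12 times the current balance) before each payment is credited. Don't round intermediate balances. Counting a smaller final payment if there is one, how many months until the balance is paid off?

10 months

Monthly rate r = 8.6%/12 = 0.716667% = 0.00716667.
Recurrence: B ← B·(1+r) − $275.00.
Month 1: interest $18.88; balance after payment $2,378.13.
Month 2: interest $17.04; balance after payment $2,120.17.
Closed form: n = −ln(1 − rB₀/P)/ln(1+r) = −ln(0.93135)/ln(1.00717) ≈ 9.959, so the balance reaches zero during payment 10.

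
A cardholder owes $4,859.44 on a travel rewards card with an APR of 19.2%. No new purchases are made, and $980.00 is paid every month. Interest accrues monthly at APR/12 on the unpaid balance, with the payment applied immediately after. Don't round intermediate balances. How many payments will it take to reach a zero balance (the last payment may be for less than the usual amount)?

6 payments

Monthly rate r = 19.2%/12 = 1.6% = 0.016.
Recurrence: B ← B·(1+r) − $980.00.
Month 1: interest $77.75; balance after payment $3,957.19.
Month 2: interest $63.32; balance after payment $3,040.51.
Month 3: interest $48.65; balance after payment $2,109.15.
Month 4: interest $33.75; balance after payment $1,162.90.
Month 5: interest $18.61; balance after payment $201.51.
Month 6: interest $3.22; balance after payment $0.00.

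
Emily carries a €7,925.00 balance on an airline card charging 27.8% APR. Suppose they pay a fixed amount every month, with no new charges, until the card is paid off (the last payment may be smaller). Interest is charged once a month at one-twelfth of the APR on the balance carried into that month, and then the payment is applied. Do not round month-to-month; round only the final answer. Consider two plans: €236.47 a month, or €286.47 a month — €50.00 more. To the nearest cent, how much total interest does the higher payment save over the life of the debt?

Monthly rate r = 27.8%/12 = 2.31667% = 0.0231667.
At €236.47/mo: n = ⌈−ln(1 − rB₀/P)/ln(1+r)⌉ = 66 payments (last €96.17); total interest = total paid − €7,925.00 = €7,541.72.
At €286.47/mo: 45 payments (last €206.08); total interest €4,885.76.
Interest saved = €7,541.72 − €4,885.76 = €2,655.96.

€2,655.96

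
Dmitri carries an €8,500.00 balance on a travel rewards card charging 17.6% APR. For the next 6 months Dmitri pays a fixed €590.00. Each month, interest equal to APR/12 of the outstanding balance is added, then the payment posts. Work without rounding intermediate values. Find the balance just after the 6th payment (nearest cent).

Monthly rate r = 17.6%/12 = 1.46667% = 0.0146667.
Each month: B ← B·(1+r) − €590.00.
Month 1: interest €124.67; balance after payment €8,034.67.
Month 2: interest €117.84; balance after payment €7,562.51.
Month 3: interest €110.92; balance after payment €7,083.43.
Month 4: interest €103.89; balance after payment €6,597.32.
Month 5: interest €96.76; balance after payment €6,104.08.
Month 6: interest €89.53; balance after payment €5,603.60.

€5,603.60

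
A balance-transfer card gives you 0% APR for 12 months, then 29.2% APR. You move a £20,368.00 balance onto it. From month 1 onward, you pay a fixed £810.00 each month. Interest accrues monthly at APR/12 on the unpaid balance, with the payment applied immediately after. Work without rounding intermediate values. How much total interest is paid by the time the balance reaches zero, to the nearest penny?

Promo months 1–12 at r₀ = 0%/12 = 0; months 13+ at r₁ = 29.2%/12 = 0.0243333.
After month 12 (no interest yet): B = £20,368.00 − 12·£810.00 = £10,648.00.
Then at r₁ with £810.00/mo: n₂ = −ln(1 − r₁·B/P)/ln(1+r₁) ≈ 16.03 → 17 more payments.
Total paid = 28·£810.00 + £27.66 = £22,707.66; interest = £22,707.66 − £20,368.00 = £2,339.66.

£2,339.66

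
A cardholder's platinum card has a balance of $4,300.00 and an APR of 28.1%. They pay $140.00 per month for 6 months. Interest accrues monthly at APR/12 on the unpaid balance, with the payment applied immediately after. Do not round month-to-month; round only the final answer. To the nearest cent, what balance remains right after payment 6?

$4,049.90

Monthly rate r = 28.1%/12 = 2.34167% = 0.0234167.
Each month: B ← B·(1+r) − $140.00.
Month 1: interest $100.69; balance after payment $4,260.69.
Month 2: interest $99.77; balance after payment $4,220.46.
Month 3: interest $98.83; balance after payment $4,179.29.
Month 4: interest $97.87; balance after payment $4,137.16.
Month 5: interest $96.88; balance after payment $4,094.04.
Month 6: interest $95.87; balance after payment $4,049.90.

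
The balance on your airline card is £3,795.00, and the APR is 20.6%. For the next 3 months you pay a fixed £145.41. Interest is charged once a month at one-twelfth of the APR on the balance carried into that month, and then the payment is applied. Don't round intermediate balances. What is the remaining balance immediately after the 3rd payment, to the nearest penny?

£3,550.06

Monthly rate r = 20.6%/12 = 1.71667% = 0.0171667.
Each month: B ← B·(1+r) − £145.41.
Month 1: interest £65.15; balance after payment £3,714.74.
Month 2: interest £63.77; balance after payment £3,633.10.
Month 3: interest £62.37; balance after payment £3,550.06.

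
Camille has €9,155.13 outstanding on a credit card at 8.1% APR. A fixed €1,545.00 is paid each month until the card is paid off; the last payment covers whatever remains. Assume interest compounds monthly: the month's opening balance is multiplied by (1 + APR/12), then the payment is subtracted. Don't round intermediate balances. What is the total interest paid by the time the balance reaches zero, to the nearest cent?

€219.95

Monthly rate r = 8.1%/12 = 0.675% = 0.00675.
Payoff takes n = ⌈−ln(1 − rB₀/P)/ln(1+r)⌉ = ⌈6.068⌉ = 7 payments; the last is €105.08.
Total paid = 6·€1,545.00 + €105.08 = €9,375.08.
Total interest = total paid − principal = €9,375.08 − €9,155.13 = €219.95.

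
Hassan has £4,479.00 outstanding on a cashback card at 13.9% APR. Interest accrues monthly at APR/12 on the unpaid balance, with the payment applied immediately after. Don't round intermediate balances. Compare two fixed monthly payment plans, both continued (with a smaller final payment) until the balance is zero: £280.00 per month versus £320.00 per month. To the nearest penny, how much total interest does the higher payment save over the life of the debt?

Monthly rate r = 13.9%/12 = 1.15833% = 0.0115833.
At £280.00/mo: n = ⌈−ln(1 − rB₀/P)/ln(1+r)⌉ = 18 payments (last £222.49); total interest = total paid − £4,479.00 = £503.49.
At £320.00/mo: 16 payments (last £115.50); total interest £436.50.
Interest saved = £503.49 − £436.50 = £66.99.

£66.99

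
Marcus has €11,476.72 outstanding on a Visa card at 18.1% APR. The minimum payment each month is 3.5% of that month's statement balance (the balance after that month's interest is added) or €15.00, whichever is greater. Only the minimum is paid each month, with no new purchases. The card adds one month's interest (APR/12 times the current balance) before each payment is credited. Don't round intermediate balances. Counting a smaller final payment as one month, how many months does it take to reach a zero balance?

197 months

Monthly rate r = 18.1%/12 = 1.50833% = 0.0150833.
While 3.5% of the post-interest balance exceeds €15.00, each month B ← (B·(1+r))·(1 − 0.035), i.e. B shrinks by the factor (1+r)·0.965 = 0.97956.
This holds for months 1–160. Entering month 161 the balance is €421.17; 3.5% of the post-interest balance is now below €15.00, so the flat €15.00 minimum applies from here.
From month 161 a fixed €15.00 at rate r clears €421.17 in 37 more payments. Total: 160 + 37 = 197 months.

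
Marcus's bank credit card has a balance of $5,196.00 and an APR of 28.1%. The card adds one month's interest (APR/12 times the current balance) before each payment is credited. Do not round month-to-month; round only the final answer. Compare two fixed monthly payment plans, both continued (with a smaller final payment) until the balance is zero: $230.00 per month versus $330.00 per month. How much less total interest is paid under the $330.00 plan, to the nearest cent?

Monthly rate r = 28.1%/12 = 2.34167% = 0.0234167.
At $230.00/mo: n = ⌈−ln(1 − rB₀/P)/ln(1+r)⌉ = 33 payments (last $122.19); total interest = total paid − $5,196.00 = $2,286.19.
At $330.00/mo: 20 payments (last $288.36); total interest $1,362.36.
Interest saved = $2,286.19 − $1,362.36 = $923.83.

$923.83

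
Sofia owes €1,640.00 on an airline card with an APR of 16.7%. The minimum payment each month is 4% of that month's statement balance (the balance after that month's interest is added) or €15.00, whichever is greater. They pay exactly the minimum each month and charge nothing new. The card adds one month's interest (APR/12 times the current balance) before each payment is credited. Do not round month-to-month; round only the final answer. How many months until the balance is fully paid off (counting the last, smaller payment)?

Monthly rate r = 16.7%/12 = 1.39167% = 0.0139167.
While 4% of the post-interest balance exceeds €15.00, each month B ← (B·(1+r))·(1 − 0.04), i.e. B shrinks by the factor (1+r)·0.96 = 0.97336.
This holds for months 1–56. Entering month 57 the balance is €361.54; 4% of the post-interest balance is now below €15.00, so the flat €15.00 minimum applies from here.
From month 57 a fixed €15.00 at rate r clears €361.54 in 30 more payments. Total: 56 + 30 = 86 months.

86 months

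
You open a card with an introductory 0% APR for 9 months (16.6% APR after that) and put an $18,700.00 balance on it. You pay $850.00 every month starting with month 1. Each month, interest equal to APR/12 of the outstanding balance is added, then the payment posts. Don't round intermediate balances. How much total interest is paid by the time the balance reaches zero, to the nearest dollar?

$1,217

Promo months 1–9 at r₀ = 0%/12 = 0; months 10+ at r₁ = 16.6%/12 = 0.0138333.
After month 9 (no interest yet): B = $18,700.00 − 9·$850.00 = $11,050.00.
Then at r₁ with $850.00/mo: n₂ = −ln(1 − r₁·B/P)/ln(1+r₁) ≈ 14.43 → 15 more payments.
Total paid = 23·$850.00 + $366.98 = $19,916.98; interest = $19,916.98 − $18,700.00 = $1,216.98.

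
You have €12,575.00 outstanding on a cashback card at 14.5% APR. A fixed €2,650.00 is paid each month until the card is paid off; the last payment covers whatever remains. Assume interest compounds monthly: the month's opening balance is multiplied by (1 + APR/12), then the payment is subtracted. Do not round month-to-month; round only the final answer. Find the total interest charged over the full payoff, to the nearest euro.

€454

Monthly rate r = 14.5%/12 = 1.20833% = 0.0120833.
Payoff takes n = ⌈−ln(1 − rB₀/P)/ln(1+r)⌉ = ⌈4.916⌉ = 5 payments; the last is €2,429.22.
Total paid = 4·€2,650.00 + €2,429.22 = €13,029.22.
Total interest = total paid − principal = €13,029.22 − €12,575.00 = €454.22.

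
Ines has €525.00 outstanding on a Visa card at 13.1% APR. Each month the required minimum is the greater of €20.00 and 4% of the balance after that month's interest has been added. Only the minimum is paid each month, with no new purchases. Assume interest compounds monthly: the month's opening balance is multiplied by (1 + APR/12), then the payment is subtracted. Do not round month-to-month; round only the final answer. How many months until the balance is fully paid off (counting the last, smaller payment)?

Monthly rate r = 13.1%/12 = 1.09167% = 0.0109167.
While 4% of the post-interest balance exceeds €20.00, each month B ← (B·(1+r))·(1 − 0.04), i.e. B shrinks by the factor (1+r)·0.96 = 0.97048.
This holds for months 1–2. Entering month 3 the balance is €494.46; 4% of the post-interest balance is now below €20.00, so the flat €20.00 minimum applies from here.
From month 3 a fixed €20.00 at rate r clears €494.46 in 29 more payments. Total: 2 + 29 = 31 months.

31 months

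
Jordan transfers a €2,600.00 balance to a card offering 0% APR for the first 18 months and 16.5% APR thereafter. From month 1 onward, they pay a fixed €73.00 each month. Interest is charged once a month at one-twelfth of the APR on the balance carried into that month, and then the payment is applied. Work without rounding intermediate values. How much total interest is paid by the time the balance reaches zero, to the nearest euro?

Promo months 1–18 at r₀ = 0%/12 = 0; months 19+ at r₁ = 16.5%/12 = 0.01375.
After month 18 (no interest yet): B = €2,600.00 − 18·€73.00 = €1,286.00.
Then at r₁ with €73.00/mo: n₂ = −ln(1 − r₁·B/P)/ln(1+r₁) ≈ 20.31 → 21 more payments.
Total paid = 38·€73.00 + €22.79 = €2,796.79; interest = €2,796.79 − €2,600.00 = €196.79.

€197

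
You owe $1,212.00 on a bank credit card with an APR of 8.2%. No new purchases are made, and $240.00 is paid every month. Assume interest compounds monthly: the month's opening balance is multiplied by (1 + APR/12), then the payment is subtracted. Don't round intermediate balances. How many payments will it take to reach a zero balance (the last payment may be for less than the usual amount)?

Monthly rate r = 8.2%/12 = 0.683333% = 0.00683333.
Recurrence: B ← B·(1+r) − $240.00.
Month 1: interest $8.28; balance after payment $980.28.
Month 2: interest $6.70; balance after payment $746.98.
Month 3: interest $5.10; balance after payment $512.08.
Month 4: interest $3.50; balance after payment $275.58.
Month 5: interest $1.88; balance after payment $37.47.
Month 6: interest $0.26; balance after payment $0.00.

6 payments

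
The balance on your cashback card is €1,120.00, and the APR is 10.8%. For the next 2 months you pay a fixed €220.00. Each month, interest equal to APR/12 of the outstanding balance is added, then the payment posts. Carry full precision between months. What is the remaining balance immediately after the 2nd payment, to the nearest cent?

Monthly rate r = 10.8%/12 = 0.9% = 0.009.
Each month: B ← B·(1+r) − €220.00.
Month 1: interest €10.08; balance after payment €910.08.
Month 2: interest €8.19; balance after payment €698.27.

€698.27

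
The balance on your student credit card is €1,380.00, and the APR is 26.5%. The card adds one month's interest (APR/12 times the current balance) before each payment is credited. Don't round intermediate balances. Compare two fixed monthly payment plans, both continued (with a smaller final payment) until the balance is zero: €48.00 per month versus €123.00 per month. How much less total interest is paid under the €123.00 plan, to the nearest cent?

€610.95

Monthly rate r = 26.5%/12 = 2.20833% = 0.0220833.
At €48.00/mo: n = ⌈−ln(1 − rB₀/P)/ln(1+r)⌉ = 47 payments (last €6.20); total interest = total paid − €1,380.00 = €834.20.
At €123.00/mo: 14 payments (last €4.25); total interest €223.25.
Interest saved = €834.20 − €223.25 = €610.95.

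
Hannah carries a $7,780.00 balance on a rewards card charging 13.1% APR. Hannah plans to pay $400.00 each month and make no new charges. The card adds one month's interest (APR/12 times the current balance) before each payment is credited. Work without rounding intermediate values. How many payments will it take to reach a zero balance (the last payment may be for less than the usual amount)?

22 months

Monthly rate r = 13.1%/12 = 1.09167% = 0.0109167.
Recurrence: B ← B·(1+r) − $400.00.
Month 1: interest $84.93; balance after payment $7,464.93.
Month 2: interest $81.49; balance after payment $7,146.42.
Closed form: n = −ln(1 − rB₀/P)/ln(1+r) = −ln(0.78767)/ln(1.01092) ≈ 21.982, so the balance reaches zero during payment 22.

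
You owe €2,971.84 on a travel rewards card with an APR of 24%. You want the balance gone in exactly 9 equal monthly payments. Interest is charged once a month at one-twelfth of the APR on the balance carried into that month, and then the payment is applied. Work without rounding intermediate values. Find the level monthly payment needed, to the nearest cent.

€364.10

Monthly rate r = 24%/12 = 2% = 0.02.
Level-payment amortization: P = B₀·r / (1 − (1+r)^(−n)) = 2971.84·0.02 / (1 − 1.02^(−9)).
Denominator 1 − (1+r)^(−9) = 0.163244734.
P = 59.4368 / 0.163244734 ≈ 364.10.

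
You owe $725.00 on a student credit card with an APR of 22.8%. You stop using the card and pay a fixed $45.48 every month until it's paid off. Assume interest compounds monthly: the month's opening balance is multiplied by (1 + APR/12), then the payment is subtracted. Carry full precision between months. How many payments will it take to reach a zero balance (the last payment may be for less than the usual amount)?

20 payments

Monthly rate r = 22.8%/12 = 1.9% = 0.019.
Recurrence: B ← B·(1+r) − $45.48.
Month 1: interest $13.78; balance after payment $693.29.
Month 2: interest $13.17; balance after payment $660.99.
Closed form: n = −ln(1 − rB₀/P)/ln(1+r) = −ln(0.69712)/ln(1.019) ≈ 19.169, so the balance reaches zero during payment 20.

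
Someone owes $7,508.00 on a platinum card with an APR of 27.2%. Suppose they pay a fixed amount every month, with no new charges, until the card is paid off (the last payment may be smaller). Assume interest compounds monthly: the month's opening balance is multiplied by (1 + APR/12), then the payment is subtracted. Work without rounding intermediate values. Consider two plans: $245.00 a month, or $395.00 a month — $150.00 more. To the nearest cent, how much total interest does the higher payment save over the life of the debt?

$3,033.43

Monthly rate r = 27.2%/12 = 2.26667% = 0.0226667.
At $245.00/mo: n = ⌈−ln(1 − rB₀/P)/ln(1+r)⌉ = 53 payments (last $226.29); total interest = total paid − $7,508.00 = $5,458.29.
At $395.00/mo: 26 payments (last $57.86); total interest $2,424.86.
Interest saved = $5,458.29 − $2,424.86 = $3,033.43.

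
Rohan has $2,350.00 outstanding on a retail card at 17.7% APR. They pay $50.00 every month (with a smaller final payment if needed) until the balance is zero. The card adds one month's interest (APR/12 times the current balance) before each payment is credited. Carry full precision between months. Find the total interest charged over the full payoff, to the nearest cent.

Monthly rate r = 17.7%/12 = 1.475% = 0.01475.
Payoff takes n = ⌈−ln(1 − rB₀/P)/ln(1+r)⌉ = ⌈80.706⌉ = 81 payments; the last is $35.38.
Total paid = 80·$50.00 + $35.38 = $4,035.38.
Total interest = total paid − principal = $4,035.38 − $2,350.00 = $1,685.38.

$1,685.38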